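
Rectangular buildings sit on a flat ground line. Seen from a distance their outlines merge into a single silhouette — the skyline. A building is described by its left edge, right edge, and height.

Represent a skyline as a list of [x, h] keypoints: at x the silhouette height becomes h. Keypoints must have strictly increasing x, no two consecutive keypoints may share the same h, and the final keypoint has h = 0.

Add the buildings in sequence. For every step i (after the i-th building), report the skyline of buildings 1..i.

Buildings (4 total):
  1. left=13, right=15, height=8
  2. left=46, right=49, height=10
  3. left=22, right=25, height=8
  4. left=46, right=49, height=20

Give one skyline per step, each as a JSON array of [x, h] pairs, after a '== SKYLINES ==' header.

== SKYLINES ==
[[13,8],[15,0]]
[[13,8],[15,0],[46,10],[49,0]]
[[13,8],[15,0],[22,8],[25,0],[46,10],[49,0]]
[[13,8],[15,0],[22,8],[25,0],[46,20],[49,0]]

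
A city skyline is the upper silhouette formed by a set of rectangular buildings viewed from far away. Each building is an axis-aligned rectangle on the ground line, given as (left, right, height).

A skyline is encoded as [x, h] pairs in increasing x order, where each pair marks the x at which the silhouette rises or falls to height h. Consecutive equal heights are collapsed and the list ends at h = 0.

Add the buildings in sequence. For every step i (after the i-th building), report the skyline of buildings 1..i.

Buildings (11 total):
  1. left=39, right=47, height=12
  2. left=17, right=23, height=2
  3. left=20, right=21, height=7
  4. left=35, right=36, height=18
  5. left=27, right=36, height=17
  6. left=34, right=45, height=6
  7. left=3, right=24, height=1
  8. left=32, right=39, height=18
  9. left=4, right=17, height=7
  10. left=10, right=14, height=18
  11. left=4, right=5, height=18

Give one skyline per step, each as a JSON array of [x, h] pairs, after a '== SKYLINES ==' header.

== SKYLINES ==
[[39,12],[47,0]]
[[17,2],[23,0],[39,12],[47,0]]
[[17,2],[20,7],[21,2],[23,0],[39,12],[47,0]]
[[17,2],[20,7],[21,2],[23,0],[35,18],[36,0],[39,12],[47,0]]
[[17,2],[20,7],[21,2],[23,0],[27,17],[35,18],[36,0],[39,12],[47,0]]
[[17,2],[20,7],[21,2],[23,0],[27,17],[35,18],[36,6],[39,12],[47,0]]
[[3,1],[17,2],[20,7],[21,2],[23,1],[24,0],[27,17],[35,18],[36,6],[39,12],[47,0]]
[[3,1],[17,2],[20,7],[21,2],[23,1],[24,0],[27,17],[32,18],[39,12],[47,0]]
[[3,1],[4,7],[17,2],[20,7],[21,2],[23,1],[24,0],[27,17],[32,18],[39,12],[47,0]]
[[3,1],[4,7],[10,18],[14,7],[17,2],[20,7],[21,2],[23,1],[24,0],[27,17],[32,18],[39,12],[47,0]]
[[3,1],[4,18],[5,7],[10,18],[14,7],[17,2],[20,7],[21,2],[23,1],[24,0],[27,17],[32,18],[39,12],[47,0]]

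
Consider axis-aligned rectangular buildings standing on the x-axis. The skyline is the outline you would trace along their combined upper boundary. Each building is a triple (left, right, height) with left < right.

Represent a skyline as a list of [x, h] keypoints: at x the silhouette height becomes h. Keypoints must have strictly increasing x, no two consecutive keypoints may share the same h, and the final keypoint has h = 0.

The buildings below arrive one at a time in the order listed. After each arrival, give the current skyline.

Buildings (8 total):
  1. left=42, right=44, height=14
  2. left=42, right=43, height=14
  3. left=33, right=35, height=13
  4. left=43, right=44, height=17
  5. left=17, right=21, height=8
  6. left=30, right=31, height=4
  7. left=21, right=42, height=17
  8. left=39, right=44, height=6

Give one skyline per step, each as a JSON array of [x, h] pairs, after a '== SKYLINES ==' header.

== SKYLINES ==
[[42,14],[44,0]]
[[42,14],[44,0]]
[[33,13],[35,0],[42,14],[44,0]]
[[33,13],[35,0],[42,14],[43,17],[44,0]]
[[17,8],[21,0],[33,13],[35,0],[42,14],[43,17],[44,0]]
[[17,8],[21,0],[30,4],[31,0],[33,13],[35,0],[42,14],[43,17],[44,0]]
[[17,8],[21,17],[42,14],[43,17],[44,0]]
[[17,8],[21,17],[42,14],[43,17],[44,0]]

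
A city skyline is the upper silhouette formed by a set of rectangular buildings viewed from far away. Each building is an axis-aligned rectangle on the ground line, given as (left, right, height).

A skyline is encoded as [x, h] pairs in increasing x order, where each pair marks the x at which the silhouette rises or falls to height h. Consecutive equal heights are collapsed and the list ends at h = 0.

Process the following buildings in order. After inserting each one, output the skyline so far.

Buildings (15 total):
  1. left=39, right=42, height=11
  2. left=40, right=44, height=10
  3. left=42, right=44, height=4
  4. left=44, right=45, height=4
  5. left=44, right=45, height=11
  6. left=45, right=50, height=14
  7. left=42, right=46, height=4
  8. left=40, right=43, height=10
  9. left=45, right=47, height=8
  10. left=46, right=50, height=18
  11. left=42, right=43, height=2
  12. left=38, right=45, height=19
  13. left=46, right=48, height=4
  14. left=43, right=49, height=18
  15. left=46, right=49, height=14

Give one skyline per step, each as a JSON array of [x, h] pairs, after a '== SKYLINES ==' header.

== SKYLINES ==
[[39,11],[42,0]]
[[39,11],[42,10],[44,0]]
[[39,11],[42,10],[44,0]]
[[39,11],[42,10],[44,4],[45,0]]
[[39,11],[42,10],[44,11],[45,0]]
[[39,11],[42,10],[44,11],[45,14],[50,0]]
[[39,11],[42,10],[44,11],[45,14],[50,0]]
[[39,11],[42,10],[44,11],[45,14],[50,0]]
[[39,11],[42,10],[44,11],[45,14],[50,0]]
[[39,11],[42,10],[44,11],[45,14],[46,18],[50,0]]
[[39,11],[42,10],[44,11],[45,14],[46,18],[50,0]]
[[38,19],[45,14],[46,18],[50,0]]
[[38,19],[45,14],[46,18],[50,0]]
[[38,19],[45,18],[50,0]]
[[38,19],[45,18],[50,0]]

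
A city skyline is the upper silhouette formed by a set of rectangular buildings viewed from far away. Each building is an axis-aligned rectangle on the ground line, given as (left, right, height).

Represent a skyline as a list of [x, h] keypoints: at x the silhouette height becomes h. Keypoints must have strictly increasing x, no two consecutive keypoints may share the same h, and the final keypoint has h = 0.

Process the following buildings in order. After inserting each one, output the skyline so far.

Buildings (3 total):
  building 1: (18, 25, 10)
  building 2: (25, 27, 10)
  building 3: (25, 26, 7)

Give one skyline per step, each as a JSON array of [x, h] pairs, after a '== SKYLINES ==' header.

== SKYLINES ==
[[18,10],[25,0]]
[[18,10],[27,0]]
[[18,10],[27,0]]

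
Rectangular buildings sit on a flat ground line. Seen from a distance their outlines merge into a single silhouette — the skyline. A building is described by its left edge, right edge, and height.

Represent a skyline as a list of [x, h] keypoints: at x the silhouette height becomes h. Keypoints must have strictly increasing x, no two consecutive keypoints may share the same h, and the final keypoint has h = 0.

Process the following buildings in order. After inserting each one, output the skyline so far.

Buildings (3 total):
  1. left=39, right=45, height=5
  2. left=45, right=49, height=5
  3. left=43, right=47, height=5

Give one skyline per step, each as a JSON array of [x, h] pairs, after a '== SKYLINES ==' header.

== SKYLINES ==
[[39,5],[45,0]]
[[39,5],[49,0]]
[[39,5],[49,0]]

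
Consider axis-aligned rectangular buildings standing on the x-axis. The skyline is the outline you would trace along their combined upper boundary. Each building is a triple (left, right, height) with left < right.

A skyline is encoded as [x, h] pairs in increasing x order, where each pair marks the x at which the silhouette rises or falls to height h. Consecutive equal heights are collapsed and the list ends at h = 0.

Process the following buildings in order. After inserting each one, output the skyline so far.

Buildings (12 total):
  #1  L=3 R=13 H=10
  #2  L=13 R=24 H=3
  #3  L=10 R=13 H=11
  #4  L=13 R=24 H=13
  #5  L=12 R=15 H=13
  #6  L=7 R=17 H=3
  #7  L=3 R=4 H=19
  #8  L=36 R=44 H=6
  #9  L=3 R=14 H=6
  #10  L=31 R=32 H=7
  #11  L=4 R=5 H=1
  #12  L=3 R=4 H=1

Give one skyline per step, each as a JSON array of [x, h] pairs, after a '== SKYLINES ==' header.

== SKYLINES ==
[[3,10],[13,0]]
[[3,10],[13,3],[24,0]]
[[3,10],[10,11],[13,3],[24,0]]
[[3,10],[10,11],[13,13],[24,0]]
[[3,10],[10,11],[12,13],[24,0]]
[[3,10],[10,11],[12,13],[24,0]]
[[3,19],[4,10],[10,11],[12,13],[24,0]]
[[3,19],[4,10],[10,11],[12,13],[24,0],[36,6],[44,0]]
[[3,19],[4,10],[10,11],[12,13],[24,0],[36,6],[44,0]]
[[3,19],[4,10],[10,11],[12,13],[24,0],[31,7],[32,0],[36,6],[44,0]]
[[3,19],[4,10],[10,11],[12,13],[24,0],[31,7],[32,0],[36,6],[44,0]]
[[3,19],[4,10],[10,11],[12,13],[24,0],[31,7],[32,0],[36,6],[44,0]]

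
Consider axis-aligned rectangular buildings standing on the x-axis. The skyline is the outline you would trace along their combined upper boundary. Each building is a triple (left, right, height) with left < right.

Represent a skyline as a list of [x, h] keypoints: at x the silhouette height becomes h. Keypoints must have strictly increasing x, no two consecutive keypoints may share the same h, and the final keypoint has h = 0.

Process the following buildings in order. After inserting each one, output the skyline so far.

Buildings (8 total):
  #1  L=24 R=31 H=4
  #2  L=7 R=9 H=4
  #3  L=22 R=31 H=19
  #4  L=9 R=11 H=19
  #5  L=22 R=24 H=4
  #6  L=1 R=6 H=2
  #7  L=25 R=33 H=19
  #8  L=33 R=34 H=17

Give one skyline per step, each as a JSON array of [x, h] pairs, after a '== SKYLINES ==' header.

== SKYLINES ==
[[24,4],[31,0]]
[[7,4],[9,0],[24,4],[31,0]]
[[7,4],[9,0],[22,19],[31,0]]
[[7,4],[9,19],[11,0],[22,19],[31,0]]
[[7,4],[9,19],[11,0],[22,19],[31,0]]
[[1,2],[6,0],[7,4],[9,19],[11,0],[22,19],[31,0]]
[[1,2],[6,0],[7,4],[9,19],[11,0],[22,19],[33,0]]
[[1,2],[6,0],[7,4],[9,19],[11,0],[22,19],[33,17],[34,0]]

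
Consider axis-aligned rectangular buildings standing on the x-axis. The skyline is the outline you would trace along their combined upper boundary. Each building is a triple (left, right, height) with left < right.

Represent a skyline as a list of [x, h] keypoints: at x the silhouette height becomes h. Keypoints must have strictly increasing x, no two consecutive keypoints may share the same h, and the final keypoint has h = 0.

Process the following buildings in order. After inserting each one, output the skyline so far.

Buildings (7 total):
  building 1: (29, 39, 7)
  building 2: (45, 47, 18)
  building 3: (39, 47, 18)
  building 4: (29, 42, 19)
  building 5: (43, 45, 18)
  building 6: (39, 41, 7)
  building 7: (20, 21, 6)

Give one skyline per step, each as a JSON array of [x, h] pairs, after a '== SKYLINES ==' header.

== SKYLINES ==
[[29,7],[39,0]]
[[29,7],[39,0],[45,18],[47,0]]
[[29,7],[39,18],[47,0]]
[[29,19],[42,18],[47,0]]
[[29,19],[42,18],[47,0]]
[[29,19],[42,18],[47,0]]
[[20,6],[21,0],[29,19],[42,18],[47,0]]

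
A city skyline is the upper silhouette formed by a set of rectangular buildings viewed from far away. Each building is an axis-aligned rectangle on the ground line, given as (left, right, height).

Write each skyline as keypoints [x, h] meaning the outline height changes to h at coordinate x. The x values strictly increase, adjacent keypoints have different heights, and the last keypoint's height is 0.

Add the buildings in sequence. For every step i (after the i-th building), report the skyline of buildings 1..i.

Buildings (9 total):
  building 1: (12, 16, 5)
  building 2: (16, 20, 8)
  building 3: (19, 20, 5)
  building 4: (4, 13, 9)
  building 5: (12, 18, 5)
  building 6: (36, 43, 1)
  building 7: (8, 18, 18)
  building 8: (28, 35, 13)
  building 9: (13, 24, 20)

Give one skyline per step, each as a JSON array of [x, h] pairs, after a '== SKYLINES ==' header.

== SKYLINES ==
[[12,5],[16,0]]
[[12,5],[16,8],[20,0]]
[[12,5],[16,8],[20,0]]
[[4,9],[13,5],[16,8],[20,0]]
[[4,9],[13,5],[16,8],[20,0]]
[[4,9],[13,5],[16,8],[20,0],[36,1],[43,0]]
[[4,9],[8,18],[18,8],[20,0],[36,1],[43,0]]
[[4,9],[8,18],[18,8],[20,0],[28,13],[35,0],[36,1],[43,0]]
[[4,9],[8,18],[13,20],[24,0],[28,13],[35,0],[36,1],[43,0]]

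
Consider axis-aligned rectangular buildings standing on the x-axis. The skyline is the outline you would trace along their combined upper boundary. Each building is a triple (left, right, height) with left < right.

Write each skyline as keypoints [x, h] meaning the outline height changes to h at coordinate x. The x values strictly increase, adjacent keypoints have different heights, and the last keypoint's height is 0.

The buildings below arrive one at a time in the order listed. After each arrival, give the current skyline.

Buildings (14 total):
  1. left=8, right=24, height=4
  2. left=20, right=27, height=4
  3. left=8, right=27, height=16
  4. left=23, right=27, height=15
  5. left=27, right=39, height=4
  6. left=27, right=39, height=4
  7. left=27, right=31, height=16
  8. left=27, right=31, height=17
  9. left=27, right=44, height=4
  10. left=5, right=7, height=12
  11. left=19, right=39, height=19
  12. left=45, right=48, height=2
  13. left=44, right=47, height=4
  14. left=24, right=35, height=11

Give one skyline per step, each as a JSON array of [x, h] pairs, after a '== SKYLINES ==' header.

== SKYLINES ==
[[8,4],[24,0]]
[[8,4],[27,0]]
[[8,16],[27,0]]
[[8,16],[27,0]]
[[8,16],[27,4],[39,0]]
[[8,16],[27,4],[39,0]]
[[8,16],[31,4],[39,0]]
[[8,16],[27,17],[31,4],[39,0]]
[[8,16],[27,17],[31,4],[44,0]]
[[5,12],[7,0],[8,16],[27,17],[31,4],[44,0]]
[[5,12],[7,0],[8,16],[19,19],[39,4],[44,0]]
[[5,12],[7,0],[8,16],[19,19],[39,4],[44,0],[45,2],[48,0]]
[[5,12],[7,0],[8,16],[19,19],[39,4],[47,2],[48,0]]
[[5,12],[7,0],[8,16],[19,19],[39,4],[47,2],[48,0]]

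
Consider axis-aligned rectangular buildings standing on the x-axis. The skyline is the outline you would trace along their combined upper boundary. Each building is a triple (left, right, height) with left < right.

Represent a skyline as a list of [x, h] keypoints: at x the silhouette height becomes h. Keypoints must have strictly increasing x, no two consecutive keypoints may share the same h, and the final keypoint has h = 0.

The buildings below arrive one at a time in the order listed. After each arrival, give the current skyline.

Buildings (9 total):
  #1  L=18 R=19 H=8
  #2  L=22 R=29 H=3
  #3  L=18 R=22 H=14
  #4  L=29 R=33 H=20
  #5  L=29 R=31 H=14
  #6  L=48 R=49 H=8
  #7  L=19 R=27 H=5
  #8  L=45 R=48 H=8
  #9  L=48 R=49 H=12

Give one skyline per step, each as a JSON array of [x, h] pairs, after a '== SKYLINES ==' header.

== SKYLINES ==
[[18,8],[19,0]]
[[18,8],[19,0],[22,3],[29,0]]
[[18,14],[22,3],[29,0]]
[[18,14],[22,3],[29,20],[33,0]]
[[18,14],[22,3],[29,20],[33,0]]
[[18,14],[22,3],[29,20],[33,0],[48,8],[49,0]]
[[18,14],[22,5],[27,3],[29,20],[33,0],[48,8],[49,0]]
[[18,14],[22,5],[27,3],[29,20],[33,0],[45,8],[49,0]]
[[18,14],[22,5],[27,3],[29,20],[33,0],[45,8],[48,12],[49,0]]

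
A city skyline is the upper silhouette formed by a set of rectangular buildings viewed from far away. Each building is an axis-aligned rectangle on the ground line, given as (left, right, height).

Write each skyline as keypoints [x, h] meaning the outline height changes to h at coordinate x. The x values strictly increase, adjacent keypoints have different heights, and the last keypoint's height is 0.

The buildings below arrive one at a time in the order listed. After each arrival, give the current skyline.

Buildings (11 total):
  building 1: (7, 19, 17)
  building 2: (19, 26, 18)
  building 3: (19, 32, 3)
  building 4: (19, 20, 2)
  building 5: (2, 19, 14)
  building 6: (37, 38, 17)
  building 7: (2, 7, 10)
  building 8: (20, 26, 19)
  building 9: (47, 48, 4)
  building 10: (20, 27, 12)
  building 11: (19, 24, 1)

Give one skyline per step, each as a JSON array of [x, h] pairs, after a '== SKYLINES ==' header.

== SKYLINES ==
[[7,17],[19,0]]
[[7,17],[19,18],[26,0]]
[[7,17],[19,18],[26,3],[32,0]]
[[7,17],[19,18],[26,3],[32,0]]
[[2,14],[7,17],[19,18],[26,3],[32,0]]
[[2,14],[7,17],[19,18],[26,3],[32,0],[37,17],[38,0]]
[[2,14],[7,17],[19,18],[26,3],[32,0],[37,17],[38,0]]
[[2,14],[7,17],[19,18],[20,19],[26,3],[32,0],[37,17],[38,0]]
[[2,14],[7,17],[19,18],[20,19],[26,3],[32,0],[37,17],[38,0],[47,4],[48,0]]
[[2,14],[7,17],[19,18],[20,19],[26,12],[27,3],[32,0],[37,17],[38,0],[47,4],[48,0]]
[[2,14],[7,17],[19,18],[20,19],[26,12],[27,3],[32,0],[37,17],[38,0],[47,4],[48,0]]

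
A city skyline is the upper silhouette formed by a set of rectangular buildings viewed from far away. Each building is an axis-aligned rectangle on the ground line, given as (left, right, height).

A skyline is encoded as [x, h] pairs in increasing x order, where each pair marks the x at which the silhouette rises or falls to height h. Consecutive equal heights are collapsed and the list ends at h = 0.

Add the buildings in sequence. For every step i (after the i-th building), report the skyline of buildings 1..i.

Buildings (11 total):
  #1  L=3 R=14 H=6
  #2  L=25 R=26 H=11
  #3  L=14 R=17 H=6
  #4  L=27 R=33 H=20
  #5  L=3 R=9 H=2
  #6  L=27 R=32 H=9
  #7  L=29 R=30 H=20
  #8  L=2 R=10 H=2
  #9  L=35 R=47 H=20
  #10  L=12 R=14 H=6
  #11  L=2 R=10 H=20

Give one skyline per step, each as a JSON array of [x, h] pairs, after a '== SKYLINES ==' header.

== SKYLINES ==
[[3,6],[14,0]]
[[3,6],[14,0],[25,11],[26,0]]
[[3,6],[17,0],[25,11],[26,0]]
[[3,6],[17,0],[25,11],[26,0],[27,20],[33,0]]
[[3,6],[17,0],[25,11],[26,0],[27,20],[33,0]]
[[3,6],[17,0],[25,11],[26,0],[27,20],[33,0]]
[[3,6],[17,0],[25,11],[26,0],[27,20],[33,0]]
[[2,2],[3,6],[17,0],[25,11],[26,0],[27,20],[33,0]]
[[2,2],[3,6],[17,0],[25,11],[26,0],[27,20],[33,0],[35,20],[47,0]]
[[2,2],[3,6],[17,0],[25,11],[26,0],[27,20],[33,0],[35,20],[47,0]]
[[2,20],[10,6],[17,0],[25,11],[26,0],[27,20],[33,0],[35,20],[47,0]]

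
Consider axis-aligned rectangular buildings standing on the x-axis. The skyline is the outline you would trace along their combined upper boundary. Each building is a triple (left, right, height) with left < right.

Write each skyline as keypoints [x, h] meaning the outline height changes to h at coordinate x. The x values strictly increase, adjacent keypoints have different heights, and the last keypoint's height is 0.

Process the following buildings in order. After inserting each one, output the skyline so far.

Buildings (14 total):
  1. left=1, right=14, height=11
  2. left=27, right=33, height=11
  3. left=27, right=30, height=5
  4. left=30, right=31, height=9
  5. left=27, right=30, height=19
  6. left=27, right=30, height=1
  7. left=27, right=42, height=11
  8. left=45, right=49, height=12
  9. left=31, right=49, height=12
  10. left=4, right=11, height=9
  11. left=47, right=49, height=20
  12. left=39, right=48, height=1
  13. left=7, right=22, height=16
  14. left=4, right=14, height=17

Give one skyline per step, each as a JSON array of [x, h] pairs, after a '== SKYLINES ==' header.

== SKYLINES ==
[[1,11],[14,0]]
[[1,11],[14,0],[27,11],[33,0]]
[[1,11],[14,0],[27,11],[33,0]]
[[1,11],[14,0],[27,11],[33,0]]
[[1,11],[14,0],[27,19],[30,11],[33,0]]
[[1,11],[14,0],[27,19],[30,11],[33,0]]
[[1,11],[14,0],[27,19],[30,11],[42,0]]
[[1,11],[14,0],[27,19],[30,11],[42,0],[45,12],[49,0]]
[[1,11],[14,0],[27,19],[30,11],[31,12],[49,0]]
[[1,11],[14,0],[27,19],[30,11],[31,12],[49,0]]
[[1,11],[14,0],[27,19],[30,11],[31,12],[47,20],[49,0]]
[[1,11],[14,0],[27,19],[30,11],[31,12],[47,20],[49,0]]
[[1,11],[7,16],[22,0],[27,19],[30,11],[31,12],[47,20],[49,0]]
[[1,11],[4,17],[14,16],[22,0],[27,19],[30,11],[31,12],[47,20],[49,0]]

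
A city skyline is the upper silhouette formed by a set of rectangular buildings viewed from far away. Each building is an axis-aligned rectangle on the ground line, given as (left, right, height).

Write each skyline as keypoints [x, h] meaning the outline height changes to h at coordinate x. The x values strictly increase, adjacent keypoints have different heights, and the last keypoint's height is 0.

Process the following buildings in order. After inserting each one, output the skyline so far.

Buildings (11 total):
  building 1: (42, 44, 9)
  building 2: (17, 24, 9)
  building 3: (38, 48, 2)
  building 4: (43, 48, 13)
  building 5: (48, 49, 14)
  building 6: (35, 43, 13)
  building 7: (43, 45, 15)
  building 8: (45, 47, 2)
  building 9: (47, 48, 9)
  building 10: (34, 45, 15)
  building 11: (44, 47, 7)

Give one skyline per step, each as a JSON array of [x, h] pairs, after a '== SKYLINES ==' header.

== SKYLINES ==
[[42,9],[44,0]]
[[17,9],[24,0],[42,9],[44,0]]
[[17,9],[24,0],[38,2],[42,9],[44,2],[48,0]]
[[17,9],[24,0],[38,2],[42,9],[43,13],[48,0]]
[[17,9],[24,0],[38,2],[42,9],[43,13],[48,14],[49,0]]
[[17,9],[24,0],[35,13],[48,14],[49,0]]
[[17,9],[24,0],[35,13],[43,15],[45,13],[48,14],[49,0]]
[[17,9],[24,0],[35,13],[43,15],[45,13],[48,14],[49,0]]
[[17,9],[24,0],[35,13],[43,15],[45,13],[48,14],[49,0]]
[[17,9],[24,0],[34,15],[45,13],[48,14],[49,0]]
[[17,9],[24,0],[34,15],[45,13],[48,14],[49,0]]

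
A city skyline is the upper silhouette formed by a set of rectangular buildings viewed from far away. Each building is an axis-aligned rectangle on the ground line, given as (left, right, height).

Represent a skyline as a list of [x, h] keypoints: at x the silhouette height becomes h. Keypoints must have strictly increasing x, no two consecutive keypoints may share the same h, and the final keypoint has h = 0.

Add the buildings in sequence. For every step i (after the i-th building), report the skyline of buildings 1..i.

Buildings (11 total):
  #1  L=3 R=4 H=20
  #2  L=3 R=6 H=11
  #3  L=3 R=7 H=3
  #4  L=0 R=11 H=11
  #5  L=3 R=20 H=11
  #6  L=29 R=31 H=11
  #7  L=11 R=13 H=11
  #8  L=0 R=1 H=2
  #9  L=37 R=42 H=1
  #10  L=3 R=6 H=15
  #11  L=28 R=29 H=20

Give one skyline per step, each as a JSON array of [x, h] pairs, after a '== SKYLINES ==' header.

== SKYLINES ==
[[3,20],[4,0]]
[[3,20],[4,11],[6,0]]
[[3,20],[4,11],[6,3],[7,0]]
[[0,11],[3,20],[4,11],[11,0]]
[[0,11],[3,20],[4,11],[20,0]]
[[0,11],[3,20],[4,11],[20,0],[29,11],[31,0]]
[[0,11],[3,20],[4,11],[20,0],[29,11],[31,0]]
[[0,11],[3,20],[4,11],[20,0],[29,11],[31,0]]
[[0,11],[3,20],[4,11],[20,0],[29,11],[31,0],[37,1],[42,0]]
[[0,11],[3,20],[4,15],[6,11],[20,0],[29,11],[31,0],[37,1],[42,0]]
[[0,11],[3,20],[4,15],[6,11],[20,0],[28,20],[29,11],[31,0],[37,1],[42,0]]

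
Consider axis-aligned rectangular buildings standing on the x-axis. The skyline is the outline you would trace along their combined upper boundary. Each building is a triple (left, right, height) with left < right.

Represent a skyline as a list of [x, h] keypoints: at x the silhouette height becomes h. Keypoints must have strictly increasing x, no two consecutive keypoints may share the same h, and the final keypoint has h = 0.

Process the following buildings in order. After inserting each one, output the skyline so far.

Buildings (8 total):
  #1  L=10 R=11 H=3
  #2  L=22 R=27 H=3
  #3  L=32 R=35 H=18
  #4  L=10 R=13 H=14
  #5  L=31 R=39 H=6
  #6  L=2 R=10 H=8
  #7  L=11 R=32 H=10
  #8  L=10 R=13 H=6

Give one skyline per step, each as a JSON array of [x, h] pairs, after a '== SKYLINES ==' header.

== SKYLINES ==
[[10,3],[11,0]]
[[10,3],[11,0],[22,3],[27,0]]
[[10,3],[11,0],[22,3],[27,0],[32,18],[35,0]]
[[10,14],[13,0],[22,3],[27,0],[32,18],[35,0]]
[[10,14],[13,0],[22,3],[27,0],[31,6],[32,18],[35,6],[39,0]]
[[2,8],[10,14],[13,0],[22,3],[27,0],[31,6],[32,18],[35,6],[39,0]]
[[2,8],[10,14],[13,10],[32,18],[35,6],[39,0]]
[[2,8],[10,14],[13,10],[32,18],[35,6],[39,0]]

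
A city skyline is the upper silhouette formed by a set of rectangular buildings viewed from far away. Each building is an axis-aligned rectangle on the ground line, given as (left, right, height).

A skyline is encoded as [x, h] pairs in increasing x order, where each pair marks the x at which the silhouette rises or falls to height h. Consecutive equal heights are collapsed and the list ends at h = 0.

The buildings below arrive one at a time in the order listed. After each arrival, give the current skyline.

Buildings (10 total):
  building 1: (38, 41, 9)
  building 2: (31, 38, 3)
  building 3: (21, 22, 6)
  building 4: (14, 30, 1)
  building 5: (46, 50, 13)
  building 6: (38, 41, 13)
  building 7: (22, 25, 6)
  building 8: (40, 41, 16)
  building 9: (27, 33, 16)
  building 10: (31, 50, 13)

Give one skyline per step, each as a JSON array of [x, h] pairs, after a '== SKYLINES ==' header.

== SKYLINES ==
[[38,9],[41,0]]
[[31,3],[38,9],[41,0]]
[[21,6],[22,0],[31,3],[38,9],[41,0]]
[[14,1],[21,6],[22,1],[30,0],[31,3],[38,9],[41,0]]
[[14,1],[21,6],[22,1],[30,0],[31,3],[38,9],[41,0],[46,13],[50,0]]
[[14,1],[21,6],[22,1],[30,0],[31,3],[38,13],[41,0],[46,13],[50,0]]
[[14,1],[21,6],[25,1],[30,0],[31,3],[38,13],[41,0],[46,13],[50,0]]
[[14,1],[21,6],[25,1],[30,0],[31,3],[38,13],[40,16],[41,0],[46,13],[50,0]]
[[14,1],[21,6],[25,1],[27,16],[33,3],[38,13],[40,16],[41,0],[46,13],[50,0]]
[[14,1],[21,6],[25,1],[27,16],[33,13],[40,16],[41,13],[50,0]]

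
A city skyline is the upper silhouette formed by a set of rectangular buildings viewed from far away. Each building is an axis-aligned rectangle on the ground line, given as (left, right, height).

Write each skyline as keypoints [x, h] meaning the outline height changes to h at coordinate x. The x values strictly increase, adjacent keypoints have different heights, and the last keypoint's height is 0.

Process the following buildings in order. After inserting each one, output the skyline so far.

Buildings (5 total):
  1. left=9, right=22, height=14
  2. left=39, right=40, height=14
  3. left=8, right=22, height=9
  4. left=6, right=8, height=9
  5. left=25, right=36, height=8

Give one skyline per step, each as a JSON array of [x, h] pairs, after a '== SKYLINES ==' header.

== SKYLINES ==
[[9,14],[22,0]]
[[9,14],[22,0],[39,14],[40,0]]
[[8,9],[9,14],[22,0],[39,14],[40,0]]
[[6,9],[9,14],[22,0],[39,14],[40,0]]
[[6,9],[9,14],[22,0],[25,8],[36,0],[39,14],[40,0]]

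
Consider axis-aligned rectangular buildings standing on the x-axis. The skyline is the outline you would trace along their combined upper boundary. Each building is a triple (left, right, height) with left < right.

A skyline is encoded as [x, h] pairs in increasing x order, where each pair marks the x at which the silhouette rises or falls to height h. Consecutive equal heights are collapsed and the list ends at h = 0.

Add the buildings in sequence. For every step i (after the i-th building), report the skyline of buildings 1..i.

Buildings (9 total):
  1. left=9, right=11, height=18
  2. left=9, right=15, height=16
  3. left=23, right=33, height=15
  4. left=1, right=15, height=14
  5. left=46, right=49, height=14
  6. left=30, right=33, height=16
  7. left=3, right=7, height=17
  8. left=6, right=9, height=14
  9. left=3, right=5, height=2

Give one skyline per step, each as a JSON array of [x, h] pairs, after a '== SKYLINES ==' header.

== SKYLINES ==
[[9,18],[11,0]]
[[9,18],[11,16],[15,0]]
[[9,18],[11,16],[15,0],[23,15],[33,0]]
[[1,14],[9,18],[11,16],[15,0],[23,15],[33,0]]
[[1,14],[9,18],[11,16],[15,0],[23,15],[33,0],[46,14],[49,0]]
[[1,14],[9,18],[11,16],[15,0],[23,15],[30,16],[33,0],[46,14],[49,0]]
[[1,14],[3,17],[7,14],[9,18],[11,16],[15,0],[23,15],[30,16],[33,0],[46,14],[49,0]]
[[1,14],[3,17],[7,14],[9,18],[11,16],[15,0],[23,15],[30,16],[33,0],[46,14],[49,0]]
[[1,14],[3,17],[7,14],[9,18],[11,16],[15,0],[23,15],[30,16],[33,0],[46,14],[49,0]]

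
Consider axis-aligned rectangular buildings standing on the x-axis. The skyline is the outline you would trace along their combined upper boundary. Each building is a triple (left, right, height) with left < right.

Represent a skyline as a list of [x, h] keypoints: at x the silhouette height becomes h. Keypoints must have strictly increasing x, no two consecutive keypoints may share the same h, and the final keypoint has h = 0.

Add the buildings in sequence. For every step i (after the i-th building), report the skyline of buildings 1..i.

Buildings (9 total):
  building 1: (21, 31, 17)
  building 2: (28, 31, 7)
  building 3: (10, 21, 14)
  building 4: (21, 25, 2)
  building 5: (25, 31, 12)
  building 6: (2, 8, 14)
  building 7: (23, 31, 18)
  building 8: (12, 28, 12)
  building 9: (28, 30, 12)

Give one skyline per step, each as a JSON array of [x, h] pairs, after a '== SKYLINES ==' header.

== SKYLINES ==
[[21,17],[31,0]]
[[21,17],[31,0]]
[[10,14],[21,17],[31,0]]
[[10,14],[21,17],[31,0]]
[[10,14],[21,17],[31,0]]
[[2,14],[8,0],[10,14],[21,17],[31,0]]
[[2,14],[8,0],[10,14],[21,17],[23,18],[31,0]]
[[2,14],[8,0],[10,14],[21,17],[23,18],[31,0]]
[[2,14],[8,0],[10,14],[21,17],[23,18],[31,0]]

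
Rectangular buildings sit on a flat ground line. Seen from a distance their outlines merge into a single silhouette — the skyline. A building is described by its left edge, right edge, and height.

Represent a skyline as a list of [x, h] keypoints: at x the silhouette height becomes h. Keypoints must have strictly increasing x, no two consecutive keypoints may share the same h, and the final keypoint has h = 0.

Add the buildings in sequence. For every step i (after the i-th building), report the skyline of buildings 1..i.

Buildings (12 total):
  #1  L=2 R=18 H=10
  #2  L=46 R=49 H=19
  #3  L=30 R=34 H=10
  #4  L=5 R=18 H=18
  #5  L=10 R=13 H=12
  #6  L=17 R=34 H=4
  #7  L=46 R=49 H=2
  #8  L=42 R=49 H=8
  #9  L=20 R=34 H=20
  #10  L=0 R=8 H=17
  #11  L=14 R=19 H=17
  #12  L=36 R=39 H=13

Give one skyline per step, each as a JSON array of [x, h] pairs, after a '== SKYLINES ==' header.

== SKYLINES ==
[[2,10],[18,0]]
[[2,10],[18,0],[46,19],[49,0]]
[[2,10],[18,0],[30,10],[34,0],[46,19],[49,0]]
[[2,10],[5,18],[18,0],[30,10],[34,0],[46,19],[49,0]]
[[2,10],[5,18],[18,0],[30,10],[34,0],[46,19],[49,0]]
[[2,10],[5,18],[18,4],[30,10],[34,0],[46,19],[49,0]]
[[2,10],[5,18],[18,4],[30,10],[34,0],[46,19],[49,0]]
[[2,10],[5,18],[18,4],[30,10],[34,0],[42,8],[46,19],[49,0]]
[[2,10],[5,18],[18,4],[20,20],[34,0],[42,8],[46,19],[49,0]]
[[0,17],[5,18],[18,4],[20,20],[34,0],[42,8],[46,19],[49,0]]
[[0,17],[5,18],[18,17],[19,4],[20,20],[34,0],[42,8],[46,19],[49,0]]
[[0,17],[5,18],[18,17],[19,4],[20,20],[34,0],[36,13],[39,0],[42,8],[46,19],[49,0]]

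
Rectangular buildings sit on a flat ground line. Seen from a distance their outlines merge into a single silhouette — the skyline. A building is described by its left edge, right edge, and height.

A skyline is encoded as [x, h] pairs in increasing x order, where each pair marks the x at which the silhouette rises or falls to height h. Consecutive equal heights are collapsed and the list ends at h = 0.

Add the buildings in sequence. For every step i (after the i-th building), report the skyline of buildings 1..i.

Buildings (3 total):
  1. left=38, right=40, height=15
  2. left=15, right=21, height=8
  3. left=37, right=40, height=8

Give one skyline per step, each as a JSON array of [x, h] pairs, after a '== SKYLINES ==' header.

== SKYLINES ==
[[38,15],[40,0]]
[[15,8],[21,0],[38,15],[40,0]]
[[15,8],[21,0],[37,8],[38,15],[40,0]]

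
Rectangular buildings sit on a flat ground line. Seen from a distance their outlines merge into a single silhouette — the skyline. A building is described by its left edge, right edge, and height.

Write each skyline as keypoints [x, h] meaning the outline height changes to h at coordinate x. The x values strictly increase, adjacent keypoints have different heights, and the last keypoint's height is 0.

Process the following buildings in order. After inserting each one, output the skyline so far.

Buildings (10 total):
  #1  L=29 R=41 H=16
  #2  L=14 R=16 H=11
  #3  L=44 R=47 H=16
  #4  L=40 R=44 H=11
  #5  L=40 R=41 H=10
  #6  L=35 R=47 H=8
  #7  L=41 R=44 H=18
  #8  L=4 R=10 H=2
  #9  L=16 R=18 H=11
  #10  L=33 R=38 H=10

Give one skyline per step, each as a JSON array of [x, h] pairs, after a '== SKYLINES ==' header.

== SKYLINES ==
[[29,16],[41,0]]
[[14,11],[16,0],[29,16],[41,0]]
[[14,11],[16,0],[29,16],[41,0],[44,16],[47,0]]
[[14,11],[16,0],[29,16],[41,11],[44,16],[47,0]]
[[14,11],[16,0],[29,16],[41,11],[44,16],[47,0]]
[[14,11],[16,0],[29,16],[41,11],[44,16],[47,0]]
[[14,11],[16,0],[29,16],[41,18],[44,16],[47,0]]
[[4,2],[10,0],[14,11],[16,0],[29,16],[41,18],[44,16],[47,0]]
[[4,2],[10,0],[14,11],[18,0],[29,16],[41,18],[44,16],[47,0]]
[[4,2],[10,0],[14,11],[18,0],[29,16],[41,18],[44,16],[47,0]]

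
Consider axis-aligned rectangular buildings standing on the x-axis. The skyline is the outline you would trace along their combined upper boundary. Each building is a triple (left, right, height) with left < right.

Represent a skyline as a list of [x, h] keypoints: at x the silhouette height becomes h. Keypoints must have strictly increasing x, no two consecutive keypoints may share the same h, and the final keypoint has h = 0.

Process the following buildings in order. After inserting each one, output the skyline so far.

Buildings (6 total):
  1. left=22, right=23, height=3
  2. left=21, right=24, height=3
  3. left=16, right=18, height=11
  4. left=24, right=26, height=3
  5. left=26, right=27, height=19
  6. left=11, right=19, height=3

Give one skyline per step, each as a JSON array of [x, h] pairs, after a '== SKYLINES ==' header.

== SKYLINES ==
[[22,3],[23,0]]
[[21,3],[24,0]]
[[16,11],[18,0],[21,3],[24,0]]
[[16,11],[18,0],[21,3],[26,0]]
[[16,11],[18,0],[21,3],[26,19],[27,0]]
[[11,3],[16,11],[18,3],[19,0],[21,3],[26,19],[27,0]]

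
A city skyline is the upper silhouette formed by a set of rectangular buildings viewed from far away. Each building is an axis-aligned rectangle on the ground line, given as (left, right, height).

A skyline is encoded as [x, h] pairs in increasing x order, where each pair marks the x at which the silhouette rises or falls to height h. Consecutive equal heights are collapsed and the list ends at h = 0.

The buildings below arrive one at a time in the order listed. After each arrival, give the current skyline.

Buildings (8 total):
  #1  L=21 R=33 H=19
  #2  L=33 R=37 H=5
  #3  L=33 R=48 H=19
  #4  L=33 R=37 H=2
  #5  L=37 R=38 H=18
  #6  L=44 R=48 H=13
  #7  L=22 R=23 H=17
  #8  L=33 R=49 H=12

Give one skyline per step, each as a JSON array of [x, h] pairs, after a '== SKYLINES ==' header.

== SKYLINES ==
[[21,19],[33,0]]
[[21,19],[33,5],[37,0]]
[[21,19],[48,0]]
[[21,19],[48,0]]
[[21,19],[48,0]]
[[21,19],[48,0]]
[[21,19],[48,0]]
[[21,19],[48,12],[49,0]]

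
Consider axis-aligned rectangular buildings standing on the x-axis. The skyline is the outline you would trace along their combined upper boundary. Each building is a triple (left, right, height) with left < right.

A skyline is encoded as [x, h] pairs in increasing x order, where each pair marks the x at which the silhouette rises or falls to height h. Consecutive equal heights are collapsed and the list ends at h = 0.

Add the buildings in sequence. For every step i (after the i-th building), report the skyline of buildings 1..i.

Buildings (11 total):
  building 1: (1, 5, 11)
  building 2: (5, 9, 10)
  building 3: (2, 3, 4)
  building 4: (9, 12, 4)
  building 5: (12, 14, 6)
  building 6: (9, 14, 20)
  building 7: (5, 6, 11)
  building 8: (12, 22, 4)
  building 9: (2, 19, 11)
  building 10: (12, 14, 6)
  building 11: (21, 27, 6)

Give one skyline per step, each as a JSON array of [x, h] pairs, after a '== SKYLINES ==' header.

== SKYLINES ==
[[1,11],[5,0]]
[[1,11],[5,10],[9,0]]
[[1,11],[5,10],[9,0]]
[[1,11],[5,10],[9,4],[12,0]]
[[1,11],[5,10],[9,4],[12,6],[14,0]]
[[1,11],[5,10],[9,20],[14,0]]
[[1,11],[6,10],[9,20],[14,0]]
[[1,11],[6,10],[9,20],[14,4],[22,0]]
[[1,11],[9,20],[14,11],[19,4],[22,0]]
[[1,11],[9,20],[14,11],[19,4],[22,0]]
[[1,11],[9,20],[14,11],[19,4],[21,6],[27,0]]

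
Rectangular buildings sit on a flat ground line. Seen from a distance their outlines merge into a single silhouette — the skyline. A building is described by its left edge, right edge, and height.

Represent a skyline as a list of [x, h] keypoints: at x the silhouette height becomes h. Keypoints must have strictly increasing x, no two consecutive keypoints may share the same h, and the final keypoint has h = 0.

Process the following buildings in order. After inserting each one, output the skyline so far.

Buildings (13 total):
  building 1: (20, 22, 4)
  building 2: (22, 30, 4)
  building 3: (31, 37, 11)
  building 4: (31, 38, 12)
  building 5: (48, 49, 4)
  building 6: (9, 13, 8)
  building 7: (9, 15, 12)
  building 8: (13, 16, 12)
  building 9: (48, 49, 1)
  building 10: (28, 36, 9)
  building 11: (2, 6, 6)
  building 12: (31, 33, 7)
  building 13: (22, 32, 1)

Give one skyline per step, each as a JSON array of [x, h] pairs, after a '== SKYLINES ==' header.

== SKYLINES ==
[[20,4],[22,0]]
[[20,4],[30,0]]
[[20,4],[30,0],[31,11],[37,0]]
[[20,4],[30,0],[31,12],[38,0]]
[[20,4],[30,0],[31,12],[38,0],[48,4],[49,0]]
[[9,8],[13,0],[20,4],[30,0],[31,12],[38,0],[48,4],[49,0]]
[[9,12],[15,0],[20,4],[30,0],[31,12],[38,0],[48,4],[49,0]]
[[9,12],[16,0],[20,4],[30,0],[31,12],[38,0],[48,4],[49,0]]
[[9,12],[16,0],[20,4],[30,0],[31,12],[38,0],[48,4],[49,0]]
[[9,12],[16,0],[20,4],[28,9],[31,12],[38,0],[48,4],[49,0]]
[[2,6],[6,0],[9,12],[16,0],[20,4],[28,9],[31,12],[38,0],[48,4],[49,0]]
[[2,6],[6,0],[9,12],[16,0],[20,4],[28,9],[31,12],[38,0],[48,4],[49,0]]
[[2,6],[6,0],[9,12],[16,0],[20,4],[28,9],[31,12],[38,0],[48,4],[49,0]]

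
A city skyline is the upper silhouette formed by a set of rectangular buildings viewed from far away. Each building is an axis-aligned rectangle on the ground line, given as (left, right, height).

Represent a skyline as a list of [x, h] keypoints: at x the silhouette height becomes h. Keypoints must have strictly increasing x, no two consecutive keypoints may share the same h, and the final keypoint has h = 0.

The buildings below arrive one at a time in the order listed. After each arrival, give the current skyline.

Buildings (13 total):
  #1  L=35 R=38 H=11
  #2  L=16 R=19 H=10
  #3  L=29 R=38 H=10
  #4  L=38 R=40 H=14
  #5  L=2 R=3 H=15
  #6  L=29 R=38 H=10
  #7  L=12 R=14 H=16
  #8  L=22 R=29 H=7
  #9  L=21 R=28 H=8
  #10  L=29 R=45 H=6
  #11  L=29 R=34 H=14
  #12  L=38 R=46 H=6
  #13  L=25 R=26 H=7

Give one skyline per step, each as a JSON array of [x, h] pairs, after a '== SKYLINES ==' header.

== SKYLINES ==
[[35,11],[38,0]]
[[16,10],[19,0],[35,11],[38,0]]
[[16,10],[19,0],[29,10],[35,11],[38,0]]
[[16,10],[19,0],[29,10],[35,11],[38,14],[40,0]]
[[2,15],[3,0],[16,10],[19,0],[29,10],[35,11],[38,14],[40,0]]
[[2,15],[3,0],[16,10],[19,0],[29,10],[35,11],[38,14],[40,0]]
[[2,15],[3,0],[12,16],[14,0],[16,10],[19,0],[29,10],[35,11],[38,14],[40,0]]
[[2,15],[3,0],[12,16],[14,0],[16,10],[19,0],[22,7],[29,10],[35,11],[38,14],[40,0]]
[[2,15],[3,0],[12,16],[14,0],[16,10],[19,0],[21,8],[28,7],[29,10],[35,11],[38,14],[40,0]]
[[2,15],[3,0],[12,16],[14,0],[16,10],[19,0],[21,8],[28,7],[29,10],[35,11],[38,14],[40,6],[45,0]]
[[2,15],[3,0],[12,16],[14,0],[16,10],[19,0],[21,8],[28,7],[29,14],[34,10],[35,11],[38,14],[40,6],[45,0]]
[[2,15],[3,0],[12,16],[14,0],[16,10],[19,0],[21,8],[28,7],[29,14],[34,10],[35,11],[38,14],[40,6],[46,0]]
[[2,15],[3,0],[12,16],[14,0],[16,10],[19,0],[21,8],[28,7],[29,14],[34,10],[35,11],[38,14],[40,6],[46,0]]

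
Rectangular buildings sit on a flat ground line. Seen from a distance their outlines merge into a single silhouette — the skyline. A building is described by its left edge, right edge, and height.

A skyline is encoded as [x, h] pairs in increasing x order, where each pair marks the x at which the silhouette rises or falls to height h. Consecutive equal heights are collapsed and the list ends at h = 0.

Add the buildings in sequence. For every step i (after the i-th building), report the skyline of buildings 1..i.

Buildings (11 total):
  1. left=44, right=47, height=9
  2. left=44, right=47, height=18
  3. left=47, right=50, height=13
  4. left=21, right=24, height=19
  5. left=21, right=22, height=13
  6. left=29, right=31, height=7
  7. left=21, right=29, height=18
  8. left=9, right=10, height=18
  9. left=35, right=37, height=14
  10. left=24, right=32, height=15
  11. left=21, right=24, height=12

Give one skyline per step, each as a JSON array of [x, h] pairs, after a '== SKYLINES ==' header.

== SKYLINES ==
[[44,9],[47,0]]
[[44,18],[47,0]]
[[44,18],[47,13],[50,0]]
[[21,19],[24,0],[44,18],[47,13],[50,0]]
[[21,19],[24,0],[44,18],[47,13],[50,0]]
[[21,19],[24,0],[29,7],[31,0],[44,18],[47,13],[50,0]]
[[21,19],[24,18],[29,7],[31,0],[44,18],[47,13],[50,0]]
[[9,18],[10,0],[21,19],[24,18],[29,7],[31,0],[44,18],[47,13],[50,0]]
[[9,18],[10,0],[21,19],[24,18],[29,7],[31,0],[35,14],[37,0],[44,18],[47,13],[50,0]]
[[9,18],[10,0],[21,19],[24,18],[29,15],[32,0],[35,14],[37,0],[44,18],[47,13],[50,0]]
[[9,18],[10,0],[21,19],[24,18],[29,15],[32,0],[35,14],[37,0],[44,18],[47,13],[50,0]]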